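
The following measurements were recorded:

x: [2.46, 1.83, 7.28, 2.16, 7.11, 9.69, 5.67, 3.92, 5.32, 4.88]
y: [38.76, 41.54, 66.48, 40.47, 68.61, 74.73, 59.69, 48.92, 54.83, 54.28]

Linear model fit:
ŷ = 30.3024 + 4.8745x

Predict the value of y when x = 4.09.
ŷ = 50.2391

Plug x = 4.09 into the fitted line:

ŷ = 30.3024 + 4.8745 × 4.09
ŷ = 30.3024 + 19.9367
ŷ = 50.2391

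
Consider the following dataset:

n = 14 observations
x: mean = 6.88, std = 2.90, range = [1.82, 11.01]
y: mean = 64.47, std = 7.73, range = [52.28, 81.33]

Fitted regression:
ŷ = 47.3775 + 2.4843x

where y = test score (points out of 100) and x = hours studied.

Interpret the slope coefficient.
For each additional hour of study time, predicted test score increases by approximately 2.4843 points.

β₁ = 2.4843 is the change in predicted test score (points) per additional hour of study time.

Interpretation:
- Study time up by 1 hour → predicted test score increases by 2.4843 points
- This is a linear approximation: the same per-unit change is assumed across the whole observed x range
- The slope describes association in these data, not necessarily a causal effect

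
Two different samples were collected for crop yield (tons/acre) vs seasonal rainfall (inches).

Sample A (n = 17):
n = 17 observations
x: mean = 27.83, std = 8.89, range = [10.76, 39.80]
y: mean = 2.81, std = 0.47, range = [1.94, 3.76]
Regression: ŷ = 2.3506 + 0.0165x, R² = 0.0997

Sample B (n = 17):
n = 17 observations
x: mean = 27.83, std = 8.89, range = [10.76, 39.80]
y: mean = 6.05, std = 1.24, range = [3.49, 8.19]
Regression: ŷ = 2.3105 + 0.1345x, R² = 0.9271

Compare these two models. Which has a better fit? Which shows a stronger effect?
Model B has the better fit (R² = 0.9271 vs 0.0997). Model B shows the stronger effect (|β₁| = 0.1345 vs 0.0165).

Model Comparison:

Fit — compare R²:
- Model A: R² = 0.0997 → 9.97% of variance in crop yield explained
- Model B: R² = 0.9271 → 92.71% of variance in crop yield explained
- 0.9271 > 0.0997 → Model B has the better fit

Effect size (slope magnitude):
- Model A: β₁ = 0.0165 → predicted crop yield rises 0.0165 tons/acre per additional inch of rainfall
- Model B: β₁ = 0.1345 → predicted crop yield rises 0.1345 tons/acre per additional inch of rainfall
- |0.0165| < |0.1345| → Model B shows the stronger marginal effect

Notes:
- A steeper slope doesn't make a better model if the scatter around the line is large.
- R² measures how tightly points cluster around the line; β₁ measures how steep the line is — they answer different questions.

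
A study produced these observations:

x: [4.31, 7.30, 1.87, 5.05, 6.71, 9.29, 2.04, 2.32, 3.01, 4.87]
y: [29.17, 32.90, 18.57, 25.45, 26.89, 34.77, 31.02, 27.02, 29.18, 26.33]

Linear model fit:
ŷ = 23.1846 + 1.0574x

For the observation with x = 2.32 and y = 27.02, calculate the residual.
Residual = 1.3822

The residual is the difference between the actual value and the predicted value:

Residual = y - ŷ

Step 1: Calculate predicted value
ŷ = 23.1846 + 1.0574 × 2.32
ŷ = 25.6378

Step 2: Calculate residual
Residual = 27.02 - 25.6378
Residual = 1.3822

The residual is positive, so the observed y = 27.02 sits above the regression line (the line underestimates it by 1.3822).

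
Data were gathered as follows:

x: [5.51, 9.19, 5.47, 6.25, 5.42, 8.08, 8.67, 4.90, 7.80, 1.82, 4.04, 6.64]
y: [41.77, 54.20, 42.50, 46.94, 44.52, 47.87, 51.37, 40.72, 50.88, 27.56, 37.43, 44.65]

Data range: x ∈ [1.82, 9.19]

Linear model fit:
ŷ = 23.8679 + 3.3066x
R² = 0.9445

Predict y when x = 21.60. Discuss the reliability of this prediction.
ŷ = 95.2905 (extrapolation — x = 21.60 lies outside [1.82, 9.19], so reliability is low).

Prediction calculation:
ŷ = 23.8679 + 3.3066 × 21.60
ŷ = 95.2905

Reliability:
- Data range: x ∈ [1.82, 9.19]
- Prediction point: x = 21.60 is 12.41 units above the observed range → this is EXTRAPOLATION, not interpolation

Why that matters here:
- R² describes fit only over the sampled x values; it says nothing about behaviour beyond them
- The linear relationship may not hold outside the observed range
- There are no observations near this x to validate the fitted line there

Report the number if required, but flag clearly that it is an extrapolation.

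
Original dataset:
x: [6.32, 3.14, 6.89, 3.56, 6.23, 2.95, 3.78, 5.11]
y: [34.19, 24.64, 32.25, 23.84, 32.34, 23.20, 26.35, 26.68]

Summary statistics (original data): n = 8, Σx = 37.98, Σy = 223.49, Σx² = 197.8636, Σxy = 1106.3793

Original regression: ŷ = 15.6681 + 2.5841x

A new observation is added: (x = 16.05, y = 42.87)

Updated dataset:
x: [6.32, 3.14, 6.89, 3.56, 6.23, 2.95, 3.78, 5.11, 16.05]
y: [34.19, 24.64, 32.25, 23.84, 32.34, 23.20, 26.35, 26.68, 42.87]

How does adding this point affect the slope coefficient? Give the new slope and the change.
New slope β₁ = 1.4904 versus 2.5841 before: a change of -1.0937 (-42.3%).

x = 16.05 lies well outside the original x-range [2.95, 6.89] (x̄ ≈ 4.75), so this observation has high leverage and can move the slope substantially.

Step 1: Update the sums with the new point (n goes from 8 to 9)
Σx  = 37.98 + 16.05 = 54.03
Σy  = 223.49 + 42.87 = 266.36
Σx² = 197.8636 + 16.05² = 197.8636 + 257.6025 = 455.4661
Σxy = 1106.3793 + 16.05×42.87 = 1106.3793 + 688.0635 = 1794.4428

Step 2: Recompute the slope with b₁ = (nΣxy − ΣxΣy) / (nΣx² − (Σx)²)
Numerator   = 9×1794.4428 − 54.03×266.36 = 16149.9852 − 14391.4308 = 1758.5544
Denominator = 9×455.4661 − 54.03² = 4099.1949 − 2919.2409 = 1179.9540
b₁(new) = 1758.5544 / 1179.9540 = 1.4904

(Same formula on the original sums: (8×1106.3793 − 37.98×223.49) / (8×197.8636 − 37.98²) = 362.8842 / 140.4284 = 2.5841, matching the given fit.)

Step 3: Change in slope
Δβ₁ = 1.4904 − 2.5841 = -1.0937
Relative change = -1.0937 / 2.5841 × 100% = -42.3%
→ the slope decreases when the point is added.

Because the point sits below the extension of the original line at a high-leverage x, it tilts the fit down.
In practice: check such a point for data-entry or measurement error.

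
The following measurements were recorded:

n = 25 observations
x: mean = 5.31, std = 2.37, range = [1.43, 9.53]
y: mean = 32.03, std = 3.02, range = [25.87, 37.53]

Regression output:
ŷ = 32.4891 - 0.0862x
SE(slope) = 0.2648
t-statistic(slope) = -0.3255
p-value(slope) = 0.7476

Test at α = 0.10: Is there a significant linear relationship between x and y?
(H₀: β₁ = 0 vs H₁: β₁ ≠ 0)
Fail to reject H₀: p-value = 0.7476 ≥ α = 0.10. The linear relationship is not significant at the 10% level.

Hypothesis test for the slope coefficient:

H₀: β₁ = 0 (no linear relationship)
H₁: β₁ ≠ 0 (linear relationship exists)

Test statistic: t = β̂₁ / SE(β̂₁) = -0.0862 / 0.2648 = -0.3255

p = 0.7476: how often a slope estimate this far from 0 (in SE units) would arise by chance if β₁ were truly 0.

Decision rule: reject H₀ if p-value < α.
p-value = 0.7476 ≥ α = 0.10 → fail to reject H₀.

Conclusion: the linear association between x and y is not significant at the 10% level.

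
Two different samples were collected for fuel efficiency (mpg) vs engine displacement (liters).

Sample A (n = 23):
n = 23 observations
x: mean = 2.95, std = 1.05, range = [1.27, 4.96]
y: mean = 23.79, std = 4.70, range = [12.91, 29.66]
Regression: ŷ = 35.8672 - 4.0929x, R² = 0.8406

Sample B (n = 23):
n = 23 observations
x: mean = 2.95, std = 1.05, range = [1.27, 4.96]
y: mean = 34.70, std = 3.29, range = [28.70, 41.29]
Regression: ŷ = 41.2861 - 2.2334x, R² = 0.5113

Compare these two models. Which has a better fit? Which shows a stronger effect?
Model A has the better fit (R² = 0.8406 vs 0.5113). Model A shows the stronger effect (|β₁| = 4.0929 vs 2.2334).

Model Comparison:

Goodness of fit (R²):
- Model A: R² = 0.8406 → 84.06% of variance in fuel efficiency explained
- Model B: R² = 0.5113 → 51.13% of variance in fuel efficiency explained
- 0.8406 > 0.5113 → Model A has the better fit

Strength of effect — compare |β₁|:
- Model A: β₁ = -4.0929 → predicted fuel efficiency falls 4.0929 mpg per additional liter of engine displacement
- Model B: β₁ = -2.2334 → predicted fuel efficiency falls 2.2334 mpg per additional liter of engine displacement
- |-4.0929| > |-2.2334| → Model A shows the stronger marginal effect

Note: The two samples could reflect different populations, time periods, or measurement quality.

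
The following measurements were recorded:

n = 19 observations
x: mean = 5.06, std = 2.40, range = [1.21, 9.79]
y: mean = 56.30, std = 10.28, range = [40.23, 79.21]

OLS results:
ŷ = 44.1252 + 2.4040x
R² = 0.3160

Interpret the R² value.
The model explains 31.60% of the variance in y (R² = 0.3160), leaving 68.40% unexplained; the fit is moderate.

The coefficient of determination R² is the fraction of the total variation in y that the fitted line accounts for.

Here R² = 0.3160:
- Explained: 31.60% of the variation in y
- Unexplained (residual): 100% − 31.60% = 68.40%
- Rule of thumb (below 0.3 weak; 0.3 to below 0.7 moderate; 0.7 and above strong) → moderate

Note: R² says nothing about causation, and a high R² does not by itself mean the linear form is appropriate — check the residuals.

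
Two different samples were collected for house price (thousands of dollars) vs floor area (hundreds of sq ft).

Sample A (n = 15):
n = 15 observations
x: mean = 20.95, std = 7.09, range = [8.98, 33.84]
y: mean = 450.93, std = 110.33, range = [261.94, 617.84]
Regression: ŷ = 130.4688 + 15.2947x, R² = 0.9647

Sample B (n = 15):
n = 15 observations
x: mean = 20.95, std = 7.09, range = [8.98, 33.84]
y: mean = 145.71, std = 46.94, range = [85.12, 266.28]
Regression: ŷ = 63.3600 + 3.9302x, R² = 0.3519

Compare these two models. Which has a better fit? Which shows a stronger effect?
Model A has the better fit (R² = 0.9647 vs 0.3519). Model A shows the stronger effect (|β₁| = 15.2947 vs 3.9302).

Model Comparison:

Goodness of fit (R²):
- Model A: R² = 0.9647 → 96.47% of variance in house price explained
- Model B: R² = 0.3519 → 35.19% of variance in house price explained
- 0.9647 > 0.3519 → Model A has the better fit

Effect size (slope magnitude):
- Model A: β₁ = 15.2947 → predicted house price rises 15.2947 thousand dollars per additional hundred sq ft of floor area
- Model B: β₁ = 3.9302 → predicted house price rises 3.9302 thousand dollars per additional hundred sq ft of floor area
- |15.2947| > |3.9302| → Model A shows the stronger marginal effect

Note: The two samples could reflect different populations, time periods, or measurement quality.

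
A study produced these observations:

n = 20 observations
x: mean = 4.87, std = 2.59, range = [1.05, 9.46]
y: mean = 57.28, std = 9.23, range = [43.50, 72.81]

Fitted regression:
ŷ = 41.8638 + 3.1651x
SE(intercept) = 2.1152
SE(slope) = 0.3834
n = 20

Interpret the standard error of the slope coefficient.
The slope 3.1651 is pinned down to within about ±0.3834 (one SE) by these data — relative uncertainty 12.1%, i.e. precise.

What SE measures:
- The standard error quantifies the sampling variability of the coefficient estimate
- It is the estimated standard deviation of β̂₁ across hypothetical repeated samples of the same size
- Smaller SE → more precise estimate

Relative precision:
- SE / |β̂₁| = 0.3834 / 3.1651 = 12.1%
- Rule of thumb (under 20%: precise; 20% to under 50%: moderately precise; 50% or more: imprecise) → precise

Rough 95% range (±2 SE): 3.1651 ± 0.7668 → (2.3983, 3.9319).

What drives SE(β̂₁): larger n (here n = 20) → smaller SE; wider spread of x values → smaller SE.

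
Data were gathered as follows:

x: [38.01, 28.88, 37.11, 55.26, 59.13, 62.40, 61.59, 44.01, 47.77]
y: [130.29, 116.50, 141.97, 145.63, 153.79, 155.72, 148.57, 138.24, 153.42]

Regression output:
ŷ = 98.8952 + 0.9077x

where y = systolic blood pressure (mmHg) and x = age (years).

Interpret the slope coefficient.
On average, blood pressure is about 0.9077 mmHg higher for every extra year of age.

β₁ = 0.9077 is the change in predicted blood pressure (mmHg) per additional year of age.

Interpretation:
- Age up by 1 year → predicted blood pressure increases by 0.9077 mmHg
- This is a linear approximation: the same per-unit change is assumed across the whole observed x range
- The slope describes association in these data, not necessarily a causal effect

(β₀ = 98.8952 is the fitted value at x = 0 and is not part of the slope interpretation.)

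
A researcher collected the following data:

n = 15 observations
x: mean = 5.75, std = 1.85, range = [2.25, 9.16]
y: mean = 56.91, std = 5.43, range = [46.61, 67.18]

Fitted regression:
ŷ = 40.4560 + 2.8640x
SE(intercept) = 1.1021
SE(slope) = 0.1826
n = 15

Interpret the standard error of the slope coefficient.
SE(slope) = 0.1826 measures the uncertainty in the estimated slope. The coefficient is estimated precisely (SE/|β̂₁| = 6.4%).

SE(β̂₁) = 0.1826 says: if we drew many samples of n = 15 from the same population and refit each time, the fitted slopes would scatter with a standard deviation of roughly 0.1826 around the true β₁.

Relative precision:
- SE / |β̂₁| = 0.1826 / 2.8640 = 6.4%
- Rule of thumb (under 20%: precise; 20% to under 50%: moderately precise; 50% or more: imprecise) → precise

Link to the t-test: t = β̂₁ / SE(β̂₁) = 2.8640 / 0.1826 = 15.6846, the statistic for H₀: β₁ = 0.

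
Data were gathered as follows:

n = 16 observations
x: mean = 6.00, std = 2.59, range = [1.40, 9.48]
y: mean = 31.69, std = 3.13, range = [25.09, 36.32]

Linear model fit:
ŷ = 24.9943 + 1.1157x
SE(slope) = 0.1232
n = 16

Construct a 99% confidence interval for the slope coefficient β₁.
The 99% CI for β₁ is (0.7490, 1.4824)

Confidence interval for the slope:

The 99% CI for β₁ is: β̂₁ ± t*(α/2, n-2) × SE(β̂₁)

Step 1: Find critical t-value
- Confidence level = 0.99
- Degrees of freedom = n - 2 = 16 - 2 = 14
- t*(α/2, 14) = 2.9768

Step 2: Calculate margin of error
Margin = 2.9768 × 0.1232 = 0.3667

Step 3: Construct interval
CI = 1.1157 ± 0.3667
CI = (0.7490, 1.4824)

Interpretation: intervals built this way capture the true β₁ in 99% of repeated samples; here the plausible range for the per-unit effect of x on y is 0.7490 to 1.4824.
Since 0 is outside the interval, a two-sided test at α = 0.01 would reject H₀: β₁ = 0.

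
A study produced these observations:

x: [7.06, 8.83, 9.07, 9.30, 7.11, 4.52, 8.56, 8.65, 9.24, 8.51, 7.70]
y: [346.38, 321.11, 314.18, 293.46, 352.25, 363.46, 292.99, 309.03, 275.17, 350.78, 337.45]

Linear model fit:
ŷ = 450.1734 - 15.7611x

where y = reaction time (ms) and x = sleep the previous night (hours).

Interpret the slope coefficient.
An increase of one hour in sleep is associated with a 15.7611 ms decrease in predicted reaction time.

β₁ = -15.7611 is the change in predicted reaction time (ms) per additional hour of sleep.

Interpretation:
- Sleep up by 1 hour → predicted reaction time decreases by 15.7611 ms
- The effect is assumed constant over the observed range of x (linearity)

(β₀ = 450.1734 is the fitted value at x = 0 and is not part of the slope interpretation.)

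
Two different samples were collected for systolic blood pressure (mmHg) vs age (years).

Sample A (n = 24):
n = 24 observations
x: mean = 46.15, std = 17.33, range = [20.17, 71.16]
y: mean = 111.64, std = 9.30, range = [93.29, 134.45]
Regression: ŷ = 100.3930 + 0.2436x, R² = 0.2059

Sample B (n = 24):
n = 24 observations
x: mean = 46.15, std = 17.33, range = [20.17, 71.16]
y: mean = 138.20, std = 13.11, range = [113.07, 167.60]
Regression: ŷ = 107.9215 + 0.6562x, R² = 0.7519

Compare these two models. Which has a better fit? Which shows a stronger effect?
Model B has the better fit (R² = 0.7519 vs 0.2059). Model B shows the stronger effect (|β₁| = 0.6562 vs 0.2436).

Model Comparison:

Fit — compare R²:
- Model A: R² = 0.2059 → 20.59% of variance in blood pressure explained
- Model B: R² = 0.7519 → 75.19% of variance in blood pressure explained
- 0.7519 > 0.2059 → Model B has the better fit

Which has the larger per-year effect? (|β₁|)
- Model A: β₁ = 0.2436 → predicted blood pressure rises 0.2436 mmHg per additional year of age
- Model B: β₁ = 0.6562 → predicted blood pressure rises 0.6562 mmHg per additional year of age
- |0.2436| < |0.6562| → Model B shows the stronger marginal effect

Notes:
- The two samples could reflect different populations, time periods, or measurement quality.
- A better fit (higher R²) doesn't necessarily mean a more important relationship.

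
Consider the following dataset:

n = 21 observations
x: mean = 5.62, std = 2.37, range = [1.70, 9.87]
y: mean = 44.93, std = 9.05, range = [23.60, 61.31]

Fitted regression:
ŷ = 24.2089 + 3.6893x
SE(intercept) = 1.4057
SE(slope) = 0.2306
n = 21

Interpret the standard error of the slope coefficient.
The slope 3.6893 is pinned down to within about ±0.2306 (one SE) by these data — relative uncertainty 6.3%, i.e. precise.

SE(β̂₁) = 0.2306 says: if we drew many samples of n = 21 from the same population and refit each time, the fitted slopes would scatter with a standard deviation of roughly 0.2306 around the true β₁.

Relative precision:
- SE / |β̂₁| = 0.2306 / 3.6893 = 6.3%
- Rule of thumb (under 20%: precise; 20% to under 50%: moderately precise; 50% or more: imprecise) → precise

Rough 95% range (±2 SE): 3.6893 ± 0.4612 → (3.2281, 4.1505).

What drives SE(β̂₁): more residual scatter → larger SE; larger n (here n = 21) → smaller SE; wider spread of x values → smaller SE.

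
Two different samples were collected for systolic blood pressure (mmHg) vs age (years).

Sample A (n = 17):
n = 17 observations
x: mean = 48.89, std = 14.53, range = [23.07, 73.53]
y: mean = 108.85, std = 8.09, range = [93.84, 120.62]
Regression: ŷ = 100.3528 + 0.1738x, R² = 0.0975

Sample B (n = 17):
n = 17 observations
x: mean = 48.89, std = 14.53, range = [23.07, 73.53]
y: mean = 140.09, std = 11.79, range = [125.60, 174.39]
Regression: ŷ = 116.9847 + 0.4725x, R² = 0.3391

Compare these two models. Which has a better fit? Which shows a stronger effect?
Model B has the better fit (R² = 0.3391 vs 0.0975). Model B shows the stronger effect (|β₁| = 0.4725 vs 0.1738).

Model Comparison:

Which explains more variance? (R²)
- Model A: R² = 0.0975 → 9.75% of variance in blood pressure explained
- Model B: R² = 0.3391 → 33.91% of variance in blood pressure explained
- 0.3391 > 0.0975 → Model B has the better fit

Which has the larger per-year effect? (|β₁|)
- Model A: β₁ = 0.1738 → predicted blood pressure rises 0.1738 mmHg per additional year of age
- Model B: β₁ = 0.4725 → predicted blood pressure rises 0.4725 mmHg per additional year of age
- |0.1738| < |0.4725| → Model B shows the stronger marginal effect

Note: A steeper slope doesn't make a better model if the scatter around the line is large.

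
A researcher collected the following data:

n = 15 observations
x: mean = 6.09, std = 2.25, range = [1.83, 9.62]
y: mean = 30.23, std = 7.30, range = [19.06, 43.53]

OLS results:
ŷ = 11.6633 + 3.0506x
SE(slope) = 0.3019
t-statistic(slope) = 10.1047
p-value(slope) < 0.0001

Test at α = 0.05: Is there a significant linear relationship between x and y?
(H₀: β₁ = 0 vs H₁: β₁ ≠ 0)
p-value < 0.0001 < α = 0.05, so we reject H₀. The relationship is significant.

Hypothesis test for the slope coefficient:

H₀: β₁ = 0 (no linear relationship)
H₁: β₁ ≠ 0 (linear relationship exists)

Test statistic: t = β̂₁ / SE(β̂₁) = 3.0506 / 0.3019 = 10.1047

With df = 13, the two-sided p-value for |t| = 10.1047 is <0.0001.

Decision rule: reject H₀ if p-value < α.
p-value < 0.0001 < α = 0.05 → reject H₀.

At α = 0.05 the data do provide convincing evidence of a nonzero slope.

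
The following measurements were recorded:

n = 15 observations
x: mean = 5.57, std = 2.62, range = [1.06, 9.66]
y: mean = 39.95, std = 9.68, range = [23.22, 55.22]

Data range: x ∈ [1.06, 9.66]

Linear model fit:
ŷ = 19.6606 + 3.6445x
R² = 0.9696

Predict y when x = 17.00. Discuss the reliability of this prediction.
ŷ = 81.6171, but this is extrapolation (above the data range [1.06, 9.66]) and may be unreliable.

Prediction calculation:
ŷ = 19.6606 + 3.6445 × 17.00
ŷ = 81.6171

Reliability:
- Data range: x ∈ [1.06, 9.66]
- Prediction point: x = 17.00 is 7.34 units above the observed range → this is EXTRAPOLATION, not interpolation

Why that matters here:
- R² describes fit only over the sampled x values; it says nothing about behaviour beyond them
- Real relationships often flatten, saturate, or turn nonlinear at extremes

The R² = 0.9696 only validates the fit within [1.06, 9.66]; treat ŷ = 81.6171 with caution.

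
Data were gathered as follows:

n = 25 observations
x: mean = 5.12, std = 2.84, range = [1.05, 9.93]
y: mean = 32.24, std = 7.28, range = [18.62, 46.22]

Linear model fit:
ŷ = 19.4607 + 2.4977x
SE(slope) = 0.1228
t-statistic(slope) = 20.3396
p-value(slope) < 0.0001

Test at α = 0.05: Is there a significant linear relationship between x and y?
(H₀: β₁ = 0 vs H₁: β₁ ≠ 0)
Reject H₀: p-value < 0.0001 < α = 0.05. The linear relationship is significant at the 5% level.

Hypothesis test for the slope coefficient:

H₀: β₁ = 0 (no linear relationship)
H₁: β₁ ≠ 0 (linear relationship exists)

Test statistic: t = β̂₁ / SE(β̂₁) = 2.4977 / 0.1228 = 20.3396

With df = 23, the two-sided p-value for |t| = 20.3396 is <0.0001.

Decision rule: reject H₀ if p-value < α.
p-value < 0.0001 < α = 0.05 → reject H₀.

At α = 0.05 the data do provide convincing evidence of a nonzero slope.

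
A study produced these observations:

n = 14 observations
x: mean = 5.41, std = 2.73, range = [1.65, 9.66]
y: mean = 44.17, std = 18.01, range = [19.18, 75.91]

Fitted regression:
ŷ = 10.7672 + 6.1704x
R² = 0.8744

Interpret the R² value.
R² = 0.8744 means 87.44% of the variation in y is explained by the linear relationship with x. This indicates a strong fit.

R² = 1 − SS_res/SS_tot compares the residual scatter to the total scatter of y about its mean.

Here R² = 0.8744:
- Explained: 87.44% of the variation in y
- Unexplained (residual): 100% − 87.44% = 12.56%
- Rule of thumb (below 0.3 weak; 0.3 to below 0.7 moderate; 0.7 and above strong) → strong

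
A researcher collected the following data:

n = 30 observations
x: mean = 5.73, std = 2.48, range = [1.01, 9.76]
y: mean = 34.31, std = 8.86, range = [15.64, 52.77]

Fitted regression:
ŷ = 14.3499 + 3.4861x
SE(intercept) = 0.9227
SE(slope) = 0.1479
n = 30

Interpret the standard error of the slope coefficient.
SE(slope) = 0.1479 measures the uncertainty in the estimated slope. The coefficient is estimated precisely (SE/|β̂₁| = 4.2%).

SE(β̂₁) = s / √Sxx, where s is the residual standard deviation and Sxx = Σ(x − x̄)². It is the yardstick for how far β̂₁ = 3.4861 could plausibly be from the true slope.

Relative precision:
- SE / |β̂₁| = 0.1479 / 3.4861 = 4.2%
- Rule of thumb (under 20%: precise; 20% to under 50%: moderately precise; 50% or more: imprecise) → precise

Link to interval estimation: a confidence interval for β₁ is β̂₁ ± t* × 0.1479, so SE sets the half-width per unit of t*.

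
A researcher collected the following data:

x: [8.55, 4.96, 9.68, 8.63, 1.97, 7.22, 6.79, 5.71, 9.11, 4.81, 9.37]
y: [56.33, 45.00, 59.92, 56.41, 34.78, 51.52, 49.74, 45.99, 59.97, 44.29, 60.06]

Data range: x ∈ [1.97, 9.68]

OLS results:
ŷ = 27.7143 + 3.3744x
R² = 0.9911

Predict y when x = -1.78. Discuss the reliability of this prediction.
ŷ = 21.7079 (extrapolation — x = -1.78 lies outside [1.97, 9.68], so reliability is low).

Prediction calculation:
ŷ = 27.7143 + 3.3744 × (-1.78)
ŷ = 21.7079

Reliability:
- Data range: x ∈ [1.97, 9.68]
- Prediction point: x = -1.78 is 3.75 units below the observed range → this is EXTRAPOLATION, not interpolation

Why that matters here:
- R² describes fit only over the sampled x values; it says nothing about behaviour beyond them
- There are no observations near this x to validate the fitted line there
- Real relationships often flatten, saturate, or turn nonlinear at extremes

Report the number if required, but flag clearly that it is an extrapolation.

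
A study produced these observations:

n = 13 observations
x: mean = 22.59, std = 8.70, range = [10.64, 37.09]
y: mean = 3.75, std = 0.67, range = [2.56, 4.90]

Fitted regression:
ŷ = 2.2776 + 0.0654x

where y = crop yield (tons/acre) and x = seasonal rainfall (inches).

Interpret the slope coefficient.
On average, crop yield is about 0.0654 tons/acre higher for every extra inch of rainfall.

The slope coefficient β₁ = 0.0654 represents the marginal effect of rainfall on crop yield.

Interpretation:
- Rainfall up by 1 inch → predicted crop yield increases by 0.0654 tons/acre
- The effect is assumed constant over the observed range of x (linearity)
- The slope describes association in these data, not necessarily a causal effect

(β₀ = 2.2776 is the fitted value at x = 0 and is not part of the slope interpretation.)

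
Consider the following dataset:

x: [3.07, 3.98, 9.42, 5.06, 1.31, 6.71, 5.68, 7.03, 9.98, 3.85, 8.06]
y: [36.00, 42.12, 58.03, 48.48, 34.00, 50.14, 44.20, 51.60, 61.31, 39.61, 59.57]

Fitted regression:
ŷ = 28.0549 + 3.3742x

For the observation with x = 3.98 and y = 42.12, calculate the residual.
Residual = 0.6358

The residual is the difference between the actual value and the predicted value:

Residual = y - ŷ

Step 1: Calculate predicted value
ŷ = 28.0549 + 3.3742 × 3.98
ŷ = 41.4842

Step 2: Calculate residual
Residual = 42.12 - 41.4842
Residual = 0.6358

Sign check: y > ŷ, so the point is above the line and the fit underestimates here.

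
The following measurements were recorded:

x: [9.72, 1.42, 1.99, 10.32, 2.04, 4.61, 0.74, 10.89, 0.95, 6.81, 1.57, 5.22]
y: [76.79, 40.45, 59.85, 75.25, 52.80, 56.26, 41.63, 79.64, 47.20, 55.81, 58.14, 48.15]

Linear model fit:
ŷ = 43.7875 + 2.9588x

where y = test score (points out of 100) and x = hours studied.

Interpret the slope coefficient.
For each additional hour of study time, predicted test score increases by approximately 2.9588 points.

β₁ = 2.9588 is the change in predicted test score (points) per additional hour of study time.

Interpretation:
- Study time up by 1 hour → predicted test score increases by 2.9588 points
- The effect is assumed constant over the observed range of x (linearity)
- The sign (+) gives the direction; the magnitude 2.9588 gives the size of the effect per hour

(β₀ = 43.7875 is the fitted value at x = 0 and is not part of the slope interpretation.)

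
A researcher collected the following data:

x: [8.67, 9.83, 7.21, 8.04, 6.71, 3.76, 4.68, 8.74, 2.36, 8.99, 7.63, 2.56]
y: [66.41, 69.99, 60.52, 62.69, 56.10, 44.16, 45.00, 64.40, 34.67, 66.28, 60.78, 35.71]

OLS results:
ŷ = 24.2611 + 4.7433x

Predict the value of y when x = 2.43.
ŷ = 35.7873

x = 2.43 lies inside the observed range [2.36, 9.83], so the fitted equation applies directly:

ŷ = 24.2611 + 4.7433 × 2.43
ŷ = 24.2611 + 11.5262
ŷ = 35.7873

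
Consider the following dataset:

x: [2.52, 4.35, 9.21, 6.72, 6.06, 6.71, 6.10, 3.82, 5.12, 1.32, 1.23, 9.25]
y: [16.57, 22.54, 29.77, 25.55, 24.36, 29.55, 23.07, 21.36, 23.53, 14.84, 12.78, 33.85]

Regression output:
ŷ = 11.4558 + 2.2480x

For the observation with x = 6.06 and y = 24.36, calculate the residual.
Residual = -0.7187

The residual is the difference between the actual value and the predicted value:

Residual = y - ŷ

Step 1: Calculate predicted value
ŷ = 11.4558 + 2.2480 × 6.06
ŷ = 25.0787

Step 2: Calculate residual
Residual = 24.36 - 25.0787
Residual = -0.7187

Sign check: y < ŷ, so the point is below the line and the fit overestimates here.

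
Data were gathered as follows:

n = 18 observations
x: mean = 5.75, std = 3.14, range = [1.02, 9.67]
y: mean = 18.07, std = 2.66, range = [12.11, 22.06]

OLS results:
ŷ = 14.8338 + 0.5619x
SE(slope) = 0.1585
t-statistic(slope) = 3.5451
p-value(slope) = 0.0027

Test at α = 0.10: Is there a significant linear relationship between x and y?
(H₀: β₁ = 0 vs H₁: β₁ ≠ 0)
p-value = 0.0027 < α = 0.10, so we reject H₀. The relationship is significant.

Hypothesis test for the slope coefficient:

H₀: β₁ = 0 (no linear relationship)
H₁: β₁ ≠ 0 (linear relationship exists)

Test statistic: t = β̂₁ / SE(β̂₁) = 0.5619 / 0.1585 = 3.5451

The p-value (0.0027) is the probability, under H₀, of a t-statistic at least as extreme as |t| = 3.5451 (two-sided, df = n − 2 = 16).

Decision rule: reject H₀ if p-value < α.
p-value = 0.0027 < α = 0.10 → reject H₀.

Conclusion: the linear association between x and y is significant at the 10% level.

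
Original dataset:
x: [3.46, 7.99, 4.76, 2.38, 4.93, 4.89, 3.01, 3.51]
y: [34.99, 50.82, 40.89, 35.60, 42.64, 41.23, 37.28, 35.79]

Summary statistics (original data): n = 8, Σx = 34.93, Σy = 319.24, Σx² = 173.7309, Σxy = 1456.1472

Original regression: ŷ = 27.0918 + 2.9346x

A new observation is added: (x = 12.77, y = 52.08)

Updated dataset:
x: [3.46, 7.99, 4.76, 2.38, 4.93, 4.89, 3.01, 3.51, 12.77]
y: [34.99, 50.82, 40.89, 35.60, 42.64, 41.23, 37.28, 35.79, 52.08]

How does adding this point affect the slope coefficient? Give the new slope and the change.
New slope β₁ = 1.8241 versus 2.9346 before: a change of -1.1105 (-37.8%).

The new point has HIGH LEVERAGE: x = 12.77 is far from the original mean x̄ = 34.93/8 ≈ 4.37 (original range [2.38, 7.99]).

Step 1: Update the sums with the new point (n goes from 8 to 9)
Σx  = 34.93 + 12.77 = 47.70
Σy  = 319.24 + 52.08 = 371.32
Σx² = 173.7309 + 12.77² = 173.7309 + 163.0729 = 336.8038
Σxy = 1456.1472 + 12.77×52.08 = 1456.1472 + 665.0616 = 2121.2088

Step 2: Recompute the slope with b₁ = (nΣxy − ΣxΣy) / (nΣx² − (Σx)²)
Numerator   = 9×2121.2088 − 47.70×371.32 = 19090.8792 − 17711.9640 = 1378.9152
Denominator = 9×336.8038 − 47.70² = 3031.2342 − 2275.2900 = 755.9442
b₁(new) = 1378.9152 / 755.9442 = 1.8241

(Same formula on the original sums: (8×1456.1472 − 34.93×319.24) / (8×173.7309 − 34.93²) = 498.1244 / 169.7423 = 2.9346, matching the given fit.)

Step 3: Change in slope
Δβ₁ = 1.8241 − 2.9346 = -1.1105
Relative change = -1.1105 / 2.9346 × 100% = -37.8%
→ the slope decreases when the point is added.

A high-leverage point only changes the slope if it is off the original line; here y = 52.08 is below the original trend, so the slope decreases.
In practice: investigate whether it comes from the same population as the rest of the sample; refit with and without it and report both if conclusions differ.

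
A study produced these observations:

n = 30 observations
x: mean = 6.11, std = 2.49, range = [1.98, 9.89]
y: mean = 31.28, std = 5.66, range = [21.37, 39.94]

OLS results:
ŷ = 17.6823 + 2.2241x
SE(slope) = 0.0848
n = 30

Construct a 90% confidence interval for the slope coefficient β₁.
The 90% CI for β₁ is (2.0798, 2.3684)

Confidence interval for the slope:

The 90% CI for β₁ is: β̂₁ ± t*(α/2, n-2) × SE(β̂₁)

Step 1: Find critical t-value
- Confidence level = 0.9
- Degrees of freedom = n - 2 = 30 - 2 = 28
- t*(α/2, 28) = 1.7011

Step 2: Calculate margin of error
Margin = 1.7011 × 0.0848 = 0.1443

Step 3: Construct interval
CI = 2.2241 ± 0.1443
CI = (2.0798, 2.3684)

Interpretation: intervals built this way capture the true β₁ in 90% of repeated samples; here the plausible range for the per-unit effect of x on y is 2.0798 to 2.3684.
Since 0 is outside the interval, a two-sided test at α = 0.10 would reject H₀: β₁ = 0.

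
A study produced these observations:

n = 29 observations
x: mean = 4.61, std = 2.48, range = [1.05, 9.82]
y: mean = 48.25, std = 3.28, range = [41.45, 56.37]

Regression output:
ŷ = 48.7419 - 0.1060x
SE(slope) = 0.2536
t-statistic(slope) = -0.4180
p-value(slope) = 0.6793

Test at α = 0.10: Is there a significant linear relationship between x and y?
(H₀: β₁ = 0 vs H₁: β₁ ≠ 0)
p-value = 0.6793 ≥ α = 0.10, so we fail to reject H₀. The relationship is not significant.

Hypothesis test for the slope coefficient:

H₀: β₁ = 0 (no linear relationship)
H₁: β₁ ≠ 0 (linear relationship exists)

Test statistic: t = β̂₁ / SE(β̂₁) = -0.1060 / 0.2536 = -0.4180

p = 0.6793: how often a slope estimate this far from 0 (in SE units) would arise by chance if β₁ were truly 0.

Decision rule: reject H₀ if p-value < α.
p-value = 0.6793 ≥ α = 0.10 → fail to reject H₀.

There is not sufficient evidence at the 10% significance level to conclude that a linear relationship exists between x and y.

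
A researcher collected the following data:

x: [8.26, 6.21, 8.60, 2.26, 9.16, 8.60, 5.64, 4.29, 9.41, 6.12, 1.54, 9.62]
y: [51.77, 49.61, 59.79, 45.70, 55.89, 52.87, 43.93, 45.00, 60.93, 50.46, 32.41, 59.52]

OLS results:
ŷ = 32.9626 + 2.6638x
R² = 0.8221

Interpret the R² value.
R² = 0.8221 means 82.21% of the variation in y is explained by the linear relationship with x. This indicates a strong fit.

R² (coefficient of determination) measures the proportion of variance in y explained by the regression model.

Here R² = 0.8221:
- Explained: 82.21% of the variation in y
- Unexplained (residual): 100% − 82.21% = 17.79%
- Rule of thumb (below 0.3 weak; 0.3 to below 0.7 moderate; 0.7 and above strong) → strong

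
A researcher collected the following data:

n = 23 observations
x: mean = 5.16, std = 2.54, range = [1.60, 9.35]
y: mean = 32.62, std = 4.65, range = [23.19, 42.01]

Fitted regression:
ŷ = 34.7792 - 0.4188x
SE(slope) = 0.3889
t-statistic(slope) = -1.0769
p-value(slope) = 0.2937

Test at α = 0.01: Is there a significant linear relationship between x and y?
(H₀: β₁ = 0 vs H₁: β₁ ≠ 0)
Since p-value = 0.2937 ≥ α = 0.01, fail to reject H₀ — the slope is not significantly different from 0.

Hypothesis test for the slope coefficient:

H₀: β₁ = 0 (no linear relationship)
H₁: β₁ ≠ 0 (linear relationship exists)

Test statistic: t = β̂₁ / SE(β̂₁) = -0.4188 / 0.3889 = -1.0769

p = 0.2937: how often a slope estimate this far from 0 (in SE units) would arise by chance if β₁ were truly 0.

Decision rule: reject H₀ if p-value < α.
p-value = 0.2937 ≥ α = 0.01 → fail to reject H₀.

Conclusion: the linear association between x and y is not significant at the 1% level.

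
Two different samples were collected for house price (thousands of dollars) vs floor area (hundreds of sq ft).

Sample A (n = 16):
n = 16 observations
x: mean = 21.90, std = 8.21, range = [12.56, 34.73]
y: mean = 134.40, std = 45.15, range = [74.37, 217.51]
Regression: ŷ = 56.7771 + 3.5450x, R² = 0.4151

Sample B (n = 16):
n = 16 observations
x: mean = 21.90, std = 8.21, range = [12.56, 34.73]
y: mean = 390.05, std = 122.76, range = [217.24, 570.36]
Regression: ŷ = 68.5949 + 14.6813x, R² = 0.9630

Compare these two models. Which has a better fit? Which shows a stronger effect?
Model B has the better fit (R² = 0.9630 vs 0.4151). Model B shows the stronger effect (|β₁| = 14.6813 vs 3.5450).

Model Comparison:

Which explains more variance? (R²)
- Model A: R² = 0.4151 → 41.51% of variance in house price explained
- Model B: R² = 0.9630 → 96.30% of variance in house price explained
- 0.9630 > 0.4151 → Model B has the better fit

Which has the larger per-hundred sq ft effect? (|β₁|)
- Model A: β₁ = 3.5450 → predicted house price rises 3.5450 thousand dollars per additional hundred sq ft of floor area
- Model B: β₁ = 14.6813 → predicted house price rises 14.6813 thousand dollars per additional hundred sq ft of floor area
- |3.5450| < |14.6813| → Model B shows the stronger marginal effect

Notes:
- The two samples could reflect different populations, time periods, or measurement quality.
- A better fit (higher R²) doesn't necessarily mean a more important relationship.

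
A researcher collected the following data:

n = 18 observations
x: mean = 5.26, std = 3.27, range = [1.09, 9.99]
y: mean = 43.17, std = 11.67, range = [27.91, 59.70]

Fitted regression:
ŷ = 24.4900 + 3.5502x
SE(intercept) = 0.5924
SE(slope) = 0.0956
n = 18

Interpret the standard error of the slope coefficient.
The slope 3.5502 is pinned down to within about ±0.0956 (one SE) by these data — relative uncertainty 2.7%, i.e. precise.

SE(β̂₁) = s / √Sxx, where s is the residual standard deviation and Sxx = Σ(x − x̄)². It is the yardstick for how far β̂₁ = 3.5502 could plausibly be from the true slope.

Relative precision:
- SE / |β̂₁| = 0.0956 / 3.5502 = 2.7%
- Rule of thumb (under 20%: precise; 20% to under 50%: moderately precise; 50% or more: imprecise) → precise

Link to interval estimation: a confidence interval for β₁ is β̂₁ ± t* × 0.0956, so SE sets the half-width per unit of t*.

What drives SE(β̂₁): more residual scatter → larger SE; wider spread of x values → smaller SE.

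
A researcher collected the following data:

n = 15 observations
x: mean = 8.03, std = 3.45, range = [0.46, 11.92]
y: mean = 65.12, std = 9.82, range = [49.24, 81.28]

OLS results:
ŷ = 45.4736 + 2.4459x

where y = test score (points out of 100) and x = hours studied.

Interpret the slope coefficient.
For each additional hour of study time, predicted test score increases by approximately 2.4459 points.

The slope coefficient β₁ = 2.4459 represents the marginal effect of study time on test score.

Interpretation:
- Study time up by 1 hour → predicted test score increases by 2.4459 points
- The effect is assumed constant over the observed range of x (linearity)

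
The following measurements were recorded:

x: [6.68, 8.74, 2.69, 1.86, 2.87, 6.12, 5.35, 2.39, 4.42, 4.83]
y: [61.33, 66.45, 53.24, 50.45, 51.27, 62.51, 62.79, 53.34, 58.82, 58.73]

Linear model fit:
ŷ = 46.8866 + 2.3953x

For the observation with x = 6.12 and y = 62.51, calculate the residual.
Residual = 0.9642

The residual is the difference between the actual value and the predicted value:

Residual = y - ŷ

Step 1: Calculate predicted value
ŷ = 46.8866 + 2.3953 × 6.12
ŷ = 61.5458

Step 2: Calculate residual
Residual = 62.51 - 61.5458
Residual = 0.9642

Interpretation: the model underestimates the actual value by 0.9642 at this point (positive residual → observation lies above the fitted line).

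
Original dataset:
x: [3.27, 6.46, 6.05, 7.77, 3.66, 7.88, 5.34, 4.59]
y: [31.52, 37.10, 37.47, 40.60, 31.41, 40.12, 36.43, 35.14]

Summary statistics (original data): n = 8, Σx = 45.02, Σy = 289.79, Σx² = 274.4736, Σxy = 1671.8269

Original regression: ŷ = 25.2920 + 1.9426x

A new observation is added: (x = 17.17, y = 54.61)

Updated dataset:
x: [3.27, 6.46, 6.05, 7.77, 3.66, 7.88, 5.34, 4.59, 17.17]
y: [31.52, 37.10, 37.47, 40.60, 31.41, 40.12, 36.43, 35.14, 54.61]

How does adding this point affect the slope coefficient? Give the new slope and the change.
New slope β₁ = 1.6458 versus 1.9426 before: a change of -0.2968 (-15.3%).

x = 17.17 lies well outside the original x-range [3.27, 7.88] (x̄ ≈ 5.63), so this observation has high leverage and can move the slope substantially.

Step 1: Update the sums with the new point (n goes from 8 to 9)
Σx  = 45.02 + 17.17 = 62.19
Σy  = 289.79 + 54.61 = 344.40
Σx² = 274.4736 + 17.17² = 274.4736 + 294.8089 = 569.2825
Σxy = 1671.8269 + 17.17×54.61 = 1671.8269 + 937.6537 = 2609.4806

Step 2: Recompute the slope with b₁ = (nΣxy − ΣxΣy) / (nΣx² − (Σx)²)
Numerator   = 9×2609.4806 − 62.19×344.40 = 23485.3254 − 21418.2360 = 2067.0894
Denominator = 9×569.2825 − 62.19² = 5123.5425 − 3867.5961 = 1255.9464
b₁(new) = 2067.0894 / 1255.9464 = 1.6458

(Same formula on the original sums: (8×1671.8269 − 45.02×289.79) / (8×274.4736 − 45.02²) = 328.2694 / 168.9884 = 1.9426, matching the given fit.)

Step 3: Change in slope
Δβ₁ = 1.6458 − 1.9426 = -0.2968
Relative change = -0.2968 / 1.9426 × 100% = -15.3%
→ the slope decreases when the point is added.

Because the point sits below the extension of the original line at a high-leverage x, it tilts the fit down.
In practice: check such a point for data-entry or measurement error.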